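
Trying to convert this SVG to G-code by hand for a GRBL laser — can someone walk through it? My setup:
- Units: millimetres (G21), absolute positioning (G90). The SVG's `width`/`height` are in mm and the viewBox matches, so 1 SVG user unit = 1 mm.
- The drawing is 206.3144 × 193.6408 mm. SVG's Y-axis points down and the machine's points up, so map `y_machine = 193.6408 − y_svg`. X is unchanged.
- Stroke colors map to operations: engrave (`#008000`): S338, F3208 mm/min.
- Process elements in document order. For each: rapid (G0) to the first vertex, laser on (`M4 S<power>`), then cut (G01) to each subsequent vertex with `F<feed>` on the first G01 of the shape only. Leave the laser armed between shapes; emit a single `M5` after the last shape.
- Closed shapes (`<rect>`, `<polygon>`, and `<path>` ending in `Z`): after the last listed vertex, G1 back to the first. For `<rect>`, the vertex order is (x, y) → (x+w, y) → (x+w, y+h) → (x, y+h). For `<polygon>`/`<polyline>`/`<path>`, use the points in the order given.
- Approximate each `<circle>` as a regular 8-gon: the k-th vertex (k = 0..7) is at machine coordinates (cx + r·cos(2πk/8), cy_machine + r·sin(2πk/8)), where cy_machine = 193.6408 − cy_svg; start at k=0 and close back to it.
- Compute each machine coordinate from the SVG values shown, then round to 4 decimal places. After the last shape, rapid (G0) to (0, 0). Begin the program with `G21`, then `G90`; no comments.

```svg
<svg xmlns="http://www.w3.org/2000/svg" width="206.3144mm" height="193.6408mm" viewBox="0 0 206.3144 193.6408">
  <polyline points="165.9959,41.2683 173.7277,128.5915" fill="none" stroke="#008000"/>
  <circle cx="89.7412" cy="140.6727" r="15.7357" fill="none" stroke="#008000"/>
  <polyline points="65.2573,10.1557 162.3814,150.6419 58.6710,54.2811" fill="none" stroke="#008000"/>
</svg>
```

1 u = 1 mm; y_m = 193.6408 − y.

[1] `<polyline>` line segment, #008000→engrave S338 F3208: (165.9959,152.3725) → (173.7277,65.0493)

[2] `<circle>` circle, #008000→engrave S338 F3208: (105.4769,52.9681) → (100.8680,64.0949) → (89.7412,68.7038) → (78.6144,64.0949) → (74.0055,52.9681) → (78.6144,41.8413) → (89.7412,37.2324) → (100.8680,41.8413) → (105.4769,52.9681) (closed)

[3] `<polyline>` open polyline, #008000→engrave S338 F3208: (65.2573,183.4851) → (162.3814,42.9989) → (58.6710,139.3597)

G21
G90
G0 X165.9959 Y152.3725
M4 S338
G01 X173.7277 Y65.0493 F3208
G0 X105.4769 Y52.9681
M4 S338
G01 X100.8680 Y64.0949 F3208
G01 X89.7412 Y68.7038
G01 X78.6144 Y64.0949
G01 X74.0055 Y52.9681
G01 X78.6144 Y41.8413
G01 X89.7412 Y37.2324
G01 X100.8680 Y41.8413
G01 X105.4769 Y52.9681
G0 X65.2573 Y183.4851
M4 S338
G01 X162.3814 Y42.9989 F3208
G01 X58.6710 Y139.3597
M5
G0 X0.0000 Y0.0000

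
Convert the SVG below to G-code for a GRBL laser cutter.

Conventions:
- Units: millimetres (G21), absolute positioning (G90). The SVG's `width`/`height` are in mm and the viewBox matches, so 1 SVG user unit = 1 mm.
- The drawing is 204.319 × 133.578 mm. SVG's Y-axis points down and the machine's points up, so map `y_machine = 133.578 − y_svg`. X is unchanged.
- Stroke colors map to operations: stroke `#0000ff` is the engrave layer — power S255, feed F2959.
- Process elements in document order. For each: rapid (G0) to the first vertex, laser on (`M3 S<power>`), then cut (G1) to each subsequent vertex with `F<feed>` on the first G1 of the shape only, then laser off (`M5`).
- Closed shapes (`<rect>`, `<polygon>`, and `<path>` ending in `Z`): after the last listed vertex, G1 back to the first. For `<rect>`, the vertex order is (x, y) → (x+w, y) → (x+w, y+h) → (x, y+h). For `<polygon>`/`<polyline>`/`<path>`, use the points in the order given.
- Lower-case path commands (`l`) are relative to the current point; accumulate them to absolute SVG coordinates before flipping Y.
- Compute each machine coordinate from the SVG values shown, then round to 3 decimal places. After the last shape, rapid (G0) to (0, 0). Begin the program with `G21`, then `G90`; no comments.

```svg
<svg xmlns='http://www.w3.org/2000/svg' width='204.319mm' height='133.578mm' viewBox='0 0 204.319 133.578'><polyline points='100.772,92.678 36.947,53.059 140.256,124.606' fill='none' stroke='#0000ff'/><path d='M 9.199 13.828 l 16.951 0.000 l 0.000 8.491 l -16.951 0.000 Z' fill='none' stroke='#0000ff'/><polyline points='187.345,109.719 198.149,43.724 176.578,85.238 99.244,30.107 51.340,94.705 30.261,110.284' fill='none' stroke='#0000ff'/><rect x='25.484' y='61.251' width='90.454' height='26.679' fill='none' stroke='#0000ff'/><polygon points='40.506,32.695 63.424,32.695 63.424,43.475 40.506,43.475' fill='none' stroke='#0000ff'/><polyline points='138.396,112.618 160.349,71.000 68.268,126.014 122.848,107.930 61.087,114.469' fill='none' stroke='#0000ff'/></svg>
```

G21
G90
G0 X100.772 Y40.900
M3 S255
G1 X36.947 Y80.519 F2959
G1 X140.256 Y8.972
M5
G0 X9.199 Y119.750
M3 S255
G1 X26.150 Y119.750 F2959
G1 X26.150 Y111.259
G1 X9.199 Y111.259
G1 X9.199 Y119.750
M5
G0 X187.345 Y23.859
M3 S255
G1 X198.149 Y89.854 F2959
G1 X176.578 Y48.340
G1 X99.244 Y103.471
G1 X51.340 Y38.873
G1 X30.261 Y23.294
M5
G0 X25.484 Y72.327
M3 S255
G1 X115.938 Y72.327 F2959
G1 X115.938 Y45.648
G1 X25.484 Y45.648
G1 X25.484 Y72.327
M5
G0 X40.506 Y100.883
M3 S255
G1 X63.424 Y100.883 F2959
G1 X63.424 Y90.103
G1 X40.506 Y90.103
G1 X40.506 Y100.883
M5
G0 X138.396 Y20.960
M3 S255
G1 X160.349 Y62.578 F2959
G1 X68.268 Y7.564
G1 X122.848 Y25.648
G1 X61.087 Y19.109
M5
G0 X0.000 Y0.000

Since the viewBox matches the mm dimensions, user units are millimetres directly. The only transform is the Y-flip y_m = 133.578 − y_svg.

Shape 1 is a open polyline drawn with `<polyline>`. Its stroke #0000ff means engrave at S255, F2959. After flipping Y the toolpath is (100.772,40.900) → (36.947,80.519) → (140.256,8.972).

Shape 2 is a rectangle drawn with `<path>`. Its stroke #0000ff means engrave at S255, F2959. After flipping Y the toolpath is (9.199,119.750) → (26.150,119.750) → (26.150,111.259) → (9.199,111.259) → (9.199,119.750), returning to the start.

Shape 3 is a open polyline drawn with `<polyline>`. Its stroke #0000ff means engrave at S255, F2959. After flipping Y the toolpath is (187.345,23.859) → (198.149,89.854) → (176.578,48.340) → (99.244,103.471) → (51.340,38.873) → (30.261,23.294).

Shape 4 is a rectangle drawn with `<rect>`. Its stroke #0000ff means engrave at S255, F2959. After flipping Y the toolpath is (25.484,72.327) → (115.938,72.327) → (115.938,45.648) → (25.484,45.648) → (25.484,72.327), returning to the start.

Shape 5 is a rectangle drawn with `<polygon>`. Its stroke #0000ff means engrave at S255, F2959. After flipping Y the toolpath is (40.506,100.883) → (63.424,100.883) → (63.424,90.103) → (40.506,90.103) → (40.506,100.883), returning to the start.

Shape 6 is a open polyline drawn with `<polyline>`. Its stroke #0000ff means engrave at S255, F2959. After flipping Y the toolpath is (138.396,20.960) → (160.349,62.578) → (68.268,7.564) → (122.848,25.648) → (61.087,19.109).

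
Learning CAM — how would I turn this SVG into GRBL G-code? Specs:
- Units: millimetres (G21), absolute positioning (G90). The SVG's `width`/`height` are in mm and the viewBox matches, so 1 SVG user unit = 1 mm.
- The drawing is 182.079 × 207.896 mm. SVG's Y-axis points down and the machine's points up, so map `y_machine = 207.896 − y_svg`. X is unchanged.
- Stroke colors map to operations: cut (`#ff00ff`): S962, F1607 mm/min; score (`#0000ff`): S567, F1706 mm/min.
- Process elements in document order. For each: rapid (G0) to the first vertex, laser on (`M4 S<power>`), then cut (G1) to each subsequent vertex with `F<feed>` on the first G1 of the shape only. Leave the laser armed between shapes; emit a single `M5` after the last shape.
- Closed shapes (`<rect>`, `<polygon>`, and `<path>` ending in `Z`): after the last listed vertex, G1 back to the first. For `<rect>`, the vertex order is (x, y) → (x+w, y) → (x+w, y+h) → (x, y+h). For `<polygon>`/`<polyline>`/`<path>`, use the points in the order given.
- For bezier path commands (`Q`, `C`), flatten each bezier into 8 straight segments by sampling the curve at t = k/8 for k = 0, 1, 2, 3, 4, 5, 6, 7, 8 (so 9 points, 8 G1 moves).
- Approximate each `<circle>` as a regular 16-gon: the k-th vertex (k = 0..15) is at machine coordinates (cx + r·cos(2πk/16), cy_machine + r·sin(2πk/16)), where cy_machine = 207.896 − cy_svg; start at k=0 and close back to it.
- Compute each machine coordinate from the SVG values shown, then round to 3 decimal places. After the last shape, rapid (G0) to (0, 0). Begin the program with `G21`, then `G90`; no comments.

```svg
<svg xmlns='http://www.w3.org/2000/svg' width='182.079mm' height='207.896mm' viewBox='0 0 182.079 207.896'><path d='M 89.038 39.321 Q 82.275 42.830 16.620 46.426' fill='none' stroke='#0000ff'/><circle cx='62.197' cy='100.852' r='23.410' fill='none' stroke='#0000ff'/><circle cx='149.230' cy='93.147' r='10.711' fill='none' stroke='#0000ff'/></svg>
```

Since the viewBox matches the mm dimensions, user units are millimetres directly. The only transform is the Y-flip y_m = 207.896 − y_svg.

Shape 1 is a quadratic bezier drawn with `<path>`. Its stroke #0000ff means score at S567, F1706. After flipping Y the toolpath is (89.038,168.575) → (86.427,167.696) → (81.976,166.815) → (75.684,165.931) → (67.552,165.044) → (57.580,164.155) → (45.767,163.263) → (32.114,162.368) → (16.620,161.470).

Shape 2 is a circle drawn with `<circle>`. Its stroke #0000ff means score at S567, F1706. After flipping Y the toolpath is (85.607,107.044) → (83.825,116.003) → (78.750,123.597) → (71.156,128.672) → (62.197,130.454) → (53.238,128.672) → (45.644,123.597) → (40.569,116.003) → (38.787,107.044) → (40.569,98.085) → (45.644,90.491) → (53.238,85.416) → (62.197,83.634) → (71.156,85.416) → (78.750,90.491) → (83.825,98.085) → (85.607,107.044), returning to the start.

Shape 3 is a circle drawn with `<circle>`. Its stroke #0000ff means score at S567, F1706. After flipping Y the toolpath is (159.941,114.749) → (159.126,118.848) → (156.804,122.323) → (153.329,124.645) → (149.230,125.460) → (145.131,124.645) → (141.656,122.323) → (139.334,118.848) → (138.519,114.749) → (139.334,110.650) → (141.656,107.175) → (145.131,104.853) → (149.230,104.038) → (153.329,104.853) → (156.804,107.175) → (159.126,110.650) → (159.941,114.749), returning to the start.

G21
G90
G0 X89.038 Y168.575
M4 S567
G1 X86.427 Y167.696 F1706
G1 X81.976 Y166.815
G1 X75.684 Y165.931
G1 X67.552 Y165.044
G1 X57.580 Y164.155
G1 X45.767 Y163.263
G1 X32.114 Y162.368
G1 X16.620 Y161.470
G0 X85.607 Y107.044
M4 S567
G1 X83.825 Y116.003 F1706
G1 X78.750 Y123.597
G1 X71.156 Y128.672
G1 X62.197 Y130.454
G1 X53.238 Y128.672
G1 X45.644 Y123.597
G1 X40.569 Y116.003
G1 X38.787 Y107.044
G1 X40.569 Y98.085
G1 X45.644 Y90.491
G1 X53.238 Y85.416
G1 X62.197 Y83.634
G1 X71.156 Y85.416
G1 X78.750 Y90.491
G1 X83.825 Y98.085
G1 X85.607 Y107.044
G0 X159.941 Y114.749
M4 S567
G1 X159.126 Y118.848 F1706
G1 X156.804 Y122.323
G1 X153.329 Y124.645
G1 X149.230 Y125.460
G1 X145.131 Y124.645
G1 X141.656 Y122.323
G1 X139.334 Y118.848
G1 X138.519 Y114.749
G1 X139.334 Y110.650
G1 X141.656 Y107.175
G1 X145.131 Y104.853
G1 X149.230 Y104.038
G1 X153.329 Y104.853
G1 X156.804 Y107.175
G1 X159.126 Y110.650
G1 X159.941 Y114.749
M5
G0 X0.000 Y0.000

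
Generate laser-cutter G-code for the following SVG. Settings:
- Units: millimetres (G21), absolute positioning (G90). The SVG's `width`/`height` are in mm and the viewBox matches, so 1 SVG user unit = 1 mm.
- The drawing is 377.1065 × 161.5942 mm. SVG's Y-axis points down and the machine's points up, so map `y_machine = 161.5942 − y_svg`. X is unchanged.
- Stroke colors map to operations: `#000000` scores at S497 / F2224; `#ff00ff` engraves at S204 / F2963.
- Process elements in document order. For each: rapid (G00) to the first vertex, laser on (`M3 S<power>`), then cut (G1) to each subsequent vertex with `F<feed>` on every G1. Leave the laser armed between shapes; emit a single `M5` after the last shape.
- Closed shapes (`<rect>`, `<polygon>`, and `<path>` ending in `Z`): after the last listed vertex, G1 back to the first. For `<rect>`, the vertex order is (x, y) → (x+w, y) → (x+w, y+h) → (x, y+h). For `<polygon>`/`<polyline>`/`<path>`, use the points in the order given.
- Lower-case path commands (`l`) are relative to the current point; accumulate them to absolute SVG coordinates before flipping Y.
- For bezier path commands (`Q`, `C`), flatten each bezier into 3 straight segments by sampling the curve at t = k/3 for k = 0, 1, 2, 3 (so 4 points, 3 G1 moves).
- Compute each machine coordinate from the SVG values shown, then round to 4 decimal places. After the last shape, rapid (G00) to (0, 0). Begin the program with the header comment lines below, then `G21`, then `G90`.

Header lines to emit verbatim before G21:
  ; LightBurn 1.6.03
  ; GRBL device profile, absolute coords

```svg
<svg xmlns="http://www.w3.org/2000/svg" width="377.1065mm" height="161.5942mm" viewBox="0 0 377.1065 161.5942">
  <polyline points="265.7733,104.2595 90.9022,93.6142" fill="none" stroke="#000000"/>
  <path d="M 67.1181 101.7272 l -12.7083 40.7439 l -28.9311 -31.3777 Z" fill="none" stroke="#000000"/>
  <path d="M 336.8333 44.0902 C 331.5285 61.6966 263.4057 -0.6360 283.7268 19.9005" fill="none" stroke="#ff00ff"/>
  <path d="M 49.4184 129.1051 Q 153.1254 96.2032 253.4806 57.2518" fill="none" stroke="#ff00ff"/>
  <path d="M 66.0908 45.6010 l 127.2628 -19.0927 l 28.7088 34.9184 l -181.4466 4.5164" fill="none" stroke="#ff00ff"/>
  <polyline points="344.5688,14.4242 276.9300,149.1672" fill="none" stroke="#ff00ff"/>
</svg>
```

1 u = 1 mm; y_m = 161.5942 − y.

[1] `<polyline>` line segment, #000000→score S497 F2224: (265.7733,57.3347) → (90.9022,67.9800)

[2] `<path>` regular polygon, #000000→score S497 F2224: (67.1181,59.8670) → (54.4098,19.1231) → (25.4787,50.5008) → (67.1181,59.8670) (closed)

[3] `<path>` cubic bezier, #ff00ff→engrave S204 F2963: (336.8333,117.5040) → (316.1915,120.5140) → (287.2847,140.6371) → (283.7268,141.6937)

[4] `<path>` quadratic bezier, #ff00ff→engrave S204 F2963: (49.4184,32.4891) → (118.1840,55.0959) → (186.2047,79.0470) → (253.4806,104.3424)

[5] `<path>` open polyline, #ff00ff→engrave S204 F2963: (66.0908,115.9932) → (193.3536,135.0859) → (222.0624,100.1675) → (40.6158,95.6511)

[6] `<polyline>` line segment, #ff00ff→engrave S204 F2963: (344.5688,147.1700) → (276.9300,12.4270)

; LightBurn 1.6.03
; GRBL device profile, absolute coords
G21
G90
G00 X265.7733 Y57.3347
M3 S497
G1 X90.9022 Y67.9800 F2224
G00 X67.1181 Y59.8670
M3 S497
G1 X54.4098 Y19.1231 F2224
G1 X25.4787 Y50.5008 F2224
G1 X67.1181 Y59.8670 F2224
G00 X336.8333 Y117.5040
M3 S204
G1 X316.1915 Y120.5140 F2963
G1 X287.2847 Y140.6371 F2963
G1 X283.7268 Y141.6937 F2963
G00 X49.4184 Y32.4891
M3 S204
G1 X118.1840 Y55.0959 F2963
G1 X186.2047 Y79.0470 F2963
G1 X253.4806 Y104.3424 F2963
G00 X66.0908 Y115.9932
M3 S204
G1 X193.3536 Y135.0859 F2963
G1 X222.0624 Y100.1675 F2963
G1 X40.6158 Y95.6511 F2963
G00 X344.5688 Y147.1700
M3 S204
G1 X276.9300 Y12.4270 F2963
M5
G00 X0.0000 Y0.0000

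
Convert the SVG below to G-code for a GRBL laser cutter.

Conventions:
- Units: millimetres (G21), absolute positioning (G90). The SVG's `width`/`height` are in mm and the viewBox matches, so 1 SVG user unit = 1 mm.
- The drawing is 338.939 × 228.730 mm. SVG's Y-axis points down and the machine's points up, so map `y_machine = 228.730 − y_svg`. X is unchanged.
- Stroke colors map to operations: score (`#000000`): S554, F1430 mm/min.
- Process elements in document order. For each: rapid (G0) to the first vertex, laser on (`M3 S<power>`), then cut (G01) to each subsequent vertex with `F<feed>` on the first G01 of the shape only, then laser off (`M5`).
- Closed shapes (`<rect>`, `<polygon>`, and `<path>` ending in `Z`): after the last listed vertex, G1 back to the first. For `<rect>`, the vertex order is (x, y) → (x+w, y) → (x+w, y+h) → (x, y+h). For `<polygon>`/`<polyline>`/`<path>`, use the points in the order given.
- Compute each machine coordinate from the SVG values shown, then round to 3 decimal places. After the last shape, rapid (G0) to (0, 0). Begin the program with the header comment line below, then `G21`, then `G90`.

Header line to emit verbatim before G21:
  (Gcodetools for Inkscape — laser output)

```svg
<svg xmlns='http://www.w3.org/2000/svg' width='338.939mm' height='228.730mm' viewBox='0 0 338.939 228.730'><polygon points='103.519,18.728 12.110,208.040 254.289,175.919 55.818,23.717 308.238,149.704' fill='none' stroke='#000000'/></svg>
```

viewBox `0 0 338.939 228.730` with mm width/height → 1 unit = 1 mm. Flip: y_m = 228.730 − y_svg.

**Shape 1** — `<polygon>` closed polygon, stroke `#000000` → score (S554, F1430). Machine vertices: (103.519,210.002) → (12.110,20.690) → (254.289,52.811) → (55.818,205.013) → (308.238,79.026) → (103.519,210.002). Closed: final G1 returns to the first vertex.

(Gcodetools for Inkscape — laser output)
G21
G90
G0 X103.519 Y210.002
M3 S554
G01 X12.110 Y20.690 F1430
G01 X254.289 Y52.811
G01 X55.818 Y205.013
G01 X308.238 Y79.026
G01 X103.519 Y210.002
M5
G0 X0.000 Y0.000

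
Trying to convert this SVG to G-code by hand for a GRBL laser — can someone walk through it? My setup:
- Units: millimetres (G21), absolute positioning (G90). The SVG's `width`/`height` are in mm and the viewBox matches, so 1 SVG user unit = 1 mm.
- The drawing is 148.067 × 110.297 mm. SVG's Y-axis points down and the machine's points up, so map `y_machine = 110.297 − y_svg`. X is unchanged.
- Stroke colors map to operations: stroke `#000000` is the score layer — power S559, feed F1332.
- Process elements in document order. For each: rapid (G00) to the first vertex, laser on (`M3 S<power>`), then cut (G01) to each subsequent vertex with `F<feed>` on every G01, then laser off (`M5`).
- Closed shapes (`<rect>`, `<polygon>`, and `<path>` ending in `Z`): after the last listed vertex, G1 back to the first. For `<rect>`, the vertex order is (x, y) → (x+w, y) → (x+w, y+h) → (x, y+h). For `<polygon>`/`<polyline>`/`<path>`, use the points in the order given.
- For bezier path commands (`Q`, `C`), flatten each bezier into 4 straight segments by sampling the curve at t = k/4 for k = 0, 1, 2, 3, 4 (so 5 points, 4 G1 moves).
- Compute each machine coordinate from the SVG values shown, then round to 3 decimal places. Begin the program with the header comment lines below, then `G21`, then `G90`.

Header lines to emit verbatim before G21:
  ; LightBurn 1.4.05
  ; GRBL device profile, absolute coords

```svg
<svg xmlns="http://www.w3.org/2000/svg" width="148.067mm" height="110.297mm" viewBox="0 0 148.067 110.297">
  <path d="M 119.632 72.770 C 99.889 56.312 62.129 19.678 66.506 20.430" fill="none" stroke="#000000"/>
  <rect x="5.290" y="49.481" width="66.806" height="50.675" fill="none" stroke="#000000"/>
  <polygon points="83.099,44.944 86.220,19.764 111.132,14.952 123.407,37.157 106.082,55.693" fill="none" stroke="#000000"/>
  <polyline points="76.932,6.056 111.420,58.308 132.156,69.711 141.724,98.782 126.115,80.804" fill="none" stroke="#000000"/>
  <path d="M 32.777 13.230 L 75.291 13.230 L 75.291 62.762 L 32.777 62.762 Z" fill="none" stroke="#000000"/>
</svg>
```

viewBox `0 0 148.067 110.297` with mm width/height → 1 unit = 1 mm. Flip: y_m = 110.297 − y_svg.

**Shape 1** — `<path>` cubic bezier, stroke `#000000` → score (S559, F1332). Control points (SVG): P0=(119.632,72.770), P1=(99.889,56.312), P2=(62.129,19.678), P3=(66.506,20.430); sampled at t=k/4. Machine vertices: (119.632,37.527) → (102.386,52.754) → (84.024,70.151) → (70.184,84.321) → (66.506,89.867). Open path.

**Shape 2** — `<rect>` rectangle, stroke `#000000` → score (S559, F1332). Machine vertices: (5.290,60.816) → (72.096,60.816) → (72.096,10.141) → (5.290,10.141) → (5.290,60.816). Closed: final G1 returns to the first vertex.

**Shape 3** — `<polygon>` regular polygon, stroke `#000000` → score (S559, F1332). Machine vertices: (83.099,65.353) → (86.220,90.533) → (111.132,95.345) → (123.407,73.140) → (106.082,54.604) → (83.099,65.353). Closed: final G1 returns to the first vertex.

**Shape 4** — `<polyline>` open polyline, stroke `#000000` → score (S559, F1332). Machine vertices: (76.932,104.241) → (111.420,51.989) → (132.156,40.586) → (141.724,11.515) → (126.115,29.493). Open path.

**Shape 5** — `<path>` rectangle, stroke `#000000` → score (S559, F1332). Machine vertices: (32.777,97.067) → (75.291,97.067) → (75.291,47.535) → (32.777,47.535) → (32.777,97.067). Closed: final G1 returns to the first vertex.

; LightBurn 1.4.05
; GRBL device profile, absolute coords
G21
G90
G00 X119.632 Y37.527
M3 S559
G01 X102.386 Y52.754 F1332
G01 X84.024 Y70.151 F1332
G01 X70.184 Y84.321 F1332
G01 X66.506 Y89.867 F1332
M5
G00 X5.290 Y60.816
M3 S559
G01 X72.096 Y60.816 F1332
G01 X72.096 Y10.141 F1332
G01 X5.290 Y10.141 F1332
G01 X5.290 Y60.816 F1332
M5
G00 X83.099 Y65.353
M3 S559
G01 X86.220 Y90.533 F1332
G01 X111.132 Y95.345 F1332
G01 X123.407 Y73.140 F1332
G01 X106.082 Y54.604 F1332
G01 X83.099 Y65.353 F1332
M5
G00 X76.932 Y104.241
M3 S559
G01 X111.420 Y51.989 F1332
G01 X132.156 Y40.586 F1332
G01 X141.724 Y11.515 F1332
G01 X126.115 Y29.493 F1332
M5
G00 X32.777 Y97.067
M3 S559
G01 X75.291 Y97.067 F1332
G01 X75.291 Y47.535 F1332
G01 X32.777 Y47.535 F1332
G01 X32.777 Y97.067 F1332
M5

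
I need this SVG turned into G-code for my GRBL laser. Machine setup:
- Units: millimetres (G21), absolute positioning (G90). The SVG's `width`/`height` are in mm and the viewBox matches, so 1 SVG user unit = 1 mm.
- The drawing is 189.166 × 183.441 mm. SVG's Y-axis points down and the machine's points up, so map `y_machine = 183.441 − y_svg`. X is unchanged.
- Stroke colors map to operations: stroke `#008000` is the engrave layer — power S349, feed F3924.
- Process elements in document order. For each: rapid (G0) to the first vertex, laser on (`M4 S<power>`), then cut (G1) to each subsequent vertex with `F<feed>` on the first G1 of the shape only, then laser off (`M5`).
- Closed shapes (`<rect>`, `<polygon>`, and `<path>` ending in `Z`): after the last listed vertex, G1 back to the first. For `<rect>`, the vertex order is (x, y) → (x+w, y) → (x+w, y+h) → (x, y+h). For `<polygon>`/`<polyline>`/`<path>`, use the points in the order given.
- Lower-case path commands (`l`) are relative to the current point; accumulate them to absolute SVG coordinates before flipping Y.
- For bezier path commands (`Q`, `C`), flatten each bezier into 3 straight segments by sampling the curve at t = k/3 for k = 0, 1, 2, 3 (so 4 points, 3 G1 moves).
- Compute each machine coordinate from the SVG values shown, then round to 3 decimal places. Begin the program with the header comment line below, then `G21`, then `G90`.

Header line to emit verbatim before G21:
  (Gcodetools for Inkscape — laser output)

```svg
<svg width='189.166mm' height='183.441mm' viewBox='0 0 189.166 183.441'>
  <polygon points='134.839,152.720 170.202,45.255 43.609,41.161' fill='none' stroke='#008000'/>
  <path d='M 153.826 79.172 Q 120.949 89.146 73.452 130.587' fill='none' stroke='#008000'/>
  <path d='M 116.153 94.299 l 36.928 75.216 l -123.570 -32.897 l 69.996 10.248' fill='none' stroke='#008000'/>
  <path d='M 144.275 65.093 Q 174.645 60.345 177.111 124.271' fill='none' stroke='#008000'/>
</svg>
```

1 u = 1 mm; y_m = 183.441 − y.

[1] `<polygon>` closed polygon, #008000→engrave S349 F3924: (134.839,30.721) → (170.202,138.186) → (43.609,142.280) → (134.839,30.721) (closed)

[2] `<path>` quadratic bezier, #008000→engrave S349 F3924: (153.826,104.269) → (130.284,94.123) → (103.492,76.985) → (73.452,52.854)

[3] `<path>` open polyline, #008000→engrave S349 F3924: (116.153,89.142) → (153.081,13.926) → (29.511,46.823) → (99.507,36.575)

[4] `<path>` quadratic bezier, #008000→engrave S349 F3924: (144.275,118.348) → (161.421,113.883) → (172.367,94.157) → (177.111,59.170)

(Gcodetools for Inkscape — laser output)
G21
G90
G0 X134.839 Y30.721
M4 S349
G1 X170.202 Y138.186 F3924
G1 X43.609 Y142.280
G1 X134.839 Y30.721
M5
G0 X153.826 Y104.269
M4 S349
G1 X130.284 Y94.123 F3924
G1 X103.492 Y76.985
G1 X73.452 Y52.854
M5
G0 X116.153 Y89.142
M4 S349
G1 X153.081 Y13.926 F3924
G1 X29.511 Y46.823
G1 X99.507 Y36.575
M5
G0 X144.275 Y118.348
M4 S349
G1 X161.421 Y113.883 F3924
G1 X172.367 Y94.157
G1 X177.111 Y59.170
M5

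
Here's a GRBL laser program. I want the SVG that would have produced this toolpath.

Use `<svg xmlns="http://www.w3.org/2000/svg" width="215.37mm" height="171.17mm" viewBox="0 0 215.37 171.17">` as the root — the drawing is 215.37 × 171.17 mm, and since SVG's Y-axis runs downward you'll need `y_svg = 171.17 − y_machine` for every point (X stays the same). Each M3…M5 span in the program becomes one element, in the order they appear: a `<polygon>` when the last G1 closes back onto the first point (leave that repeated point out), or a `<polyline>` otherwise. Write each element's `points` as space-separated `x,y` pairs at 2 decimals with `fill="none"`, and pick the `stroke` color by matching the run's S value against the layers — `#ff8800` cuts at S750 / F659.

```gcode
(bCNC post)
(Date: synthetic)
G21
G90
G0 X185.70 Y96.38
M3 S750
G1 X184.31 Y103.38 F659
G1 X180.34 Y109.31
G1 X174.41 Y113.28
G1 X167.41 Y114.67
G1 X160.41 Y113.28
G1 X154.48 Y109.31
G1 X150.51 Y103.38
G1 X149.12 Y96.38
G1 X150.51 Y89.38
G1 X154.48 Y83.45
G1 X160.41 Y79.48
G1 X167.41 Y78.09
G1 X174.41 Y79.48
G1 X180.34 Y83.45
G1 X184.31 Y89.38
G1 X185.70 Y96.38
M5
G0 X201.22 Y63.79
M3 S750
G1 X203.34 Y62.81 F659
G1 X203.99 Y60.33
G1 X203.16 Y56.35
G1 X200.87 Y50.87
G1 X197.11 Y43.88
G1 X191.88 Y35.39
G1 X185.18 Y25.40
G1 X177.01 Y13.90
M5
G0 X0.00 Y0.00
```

<svg xmlns="http://www.w3.org/2000/svg" width="215.37mm" height="171.17mm" viewBox="0 0 215.37 171.17">
  <polygon points="185.70,74.79 184.31,67.79 180.34,61.86 174.41,57.89 167.41,56.50 160.41,57.89 154.48,61.86 150.51,67.79 149.12,74.79 150.51,81.79 154.48,87.72 160.41,91.69 167.41,93.08 174.41,91.69 180.34,87.72 184.31,81.79" fill="none" stroke="#ff8800"/>
  <polyline points="201.22,107.38 203.34,108.36 203.99,110.84 203.16,114.82 200.87,120.30 197.11,127.29 191.88,135.78 185.18,145.77 177.01,157.27" fill="none" stroke="#ff8800"/>
</svg>

Each laser-on run becomes one SVG element. Flip Y back into SVG space with y_svg = 171.17 − y_machine. Every run uses S750, so all elements get stroke `#ff8800` (cut).

Run 1: The run returns to its start, so emit a `<polygon>` with points (Y-flipped): 185.70,74.79 184.31,67.79 180.34,61.86 174.41,57.89 167.41,56.50 160.41,57.89 154.48,61.86 150.51,67.79 149.12,74.79 150.51,81.79 154.48,87.72 160.41,91.69 167.41,93.08 174.41,91.69 180.34,87.72 184.31,81.79.

Run 2: The run is open, so emit a `<polyline>` with points (Y-flipped): 201.22,107.38 203.34,108.36 203.99,110.84 203.16,114.82 200.87,120.30 197.11,127.29 191.88,135.78 185.18,145.77 177.01,157.27.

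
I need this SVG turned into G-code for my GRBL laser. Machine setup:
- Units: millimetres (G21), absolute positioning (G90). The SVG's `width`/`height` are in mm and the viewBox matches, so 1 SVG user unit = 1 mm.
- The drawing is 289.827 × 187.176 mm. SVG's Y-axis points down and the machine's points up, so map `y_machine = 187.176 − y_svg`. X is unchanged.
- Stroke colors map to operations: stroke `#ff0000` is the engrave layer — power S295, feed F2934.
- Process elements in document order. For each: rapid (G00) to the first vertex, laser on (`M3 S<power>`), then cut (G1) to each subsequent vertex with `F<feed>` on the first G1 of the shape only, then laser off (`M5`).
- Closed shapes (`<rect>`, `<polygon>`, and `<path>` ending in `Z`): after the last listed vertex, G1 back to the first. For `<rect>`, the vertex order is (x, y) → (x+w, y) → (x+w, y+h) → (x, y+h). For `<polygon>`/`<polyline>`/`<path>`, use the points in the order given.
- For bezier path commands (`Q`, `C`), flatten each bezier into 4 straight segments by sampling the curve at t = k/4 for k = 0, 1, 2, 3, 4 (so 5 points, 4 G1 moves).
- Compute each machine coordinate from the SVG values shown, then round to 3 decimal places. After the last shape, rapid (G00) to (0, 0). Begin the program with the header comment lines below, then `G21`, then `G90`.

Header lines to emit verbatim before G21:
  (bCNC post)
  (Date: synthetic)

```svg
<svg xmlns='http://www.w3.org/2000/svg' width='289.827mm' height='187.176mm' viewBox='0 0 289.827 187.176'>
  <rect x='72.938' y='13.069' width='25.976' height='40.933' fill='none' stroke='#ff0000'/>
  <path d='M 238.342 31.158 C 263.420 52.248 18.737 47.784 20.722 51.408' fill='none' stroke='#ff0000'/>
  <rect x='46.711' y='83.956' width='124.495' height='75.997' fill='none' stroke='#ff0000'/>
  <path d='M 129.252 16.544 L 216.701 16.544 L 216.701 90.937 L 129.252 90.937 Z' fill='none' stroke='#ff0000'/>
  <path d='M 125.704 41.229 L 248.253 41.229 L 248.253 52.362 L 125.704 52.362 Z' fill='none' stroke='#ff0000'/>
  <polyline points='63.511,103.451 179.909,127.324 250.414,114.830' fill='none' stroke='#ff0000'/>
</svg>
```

(bCNC post)
(Date: synthetic)
G21
G90
G00 X72.938 Y174.107
M3 S295
G1 X98.914 Y174.107 F2934
G1 X98.914 Y133.174
G1 X72.938 Y133.174
G1 X72.938 Y174.107
M5
G00 X238.342 Y156.018
M3 S295
G1 X214.640 Y144.466 F2934
G1 X138.192 Y139.343
G1 X57.414 Y137.495
G1 X20.722 Y135.768
M5
G00 X46.711 Y103.220
M3 S295
G1 X171.206 Y103.220 F2934
G1 X171.206 Y27.223
G1 X46.711 Y27.223
G1 X46.711 Y103.220
M5
G00 X129.252 Y170.632
M3 S295
G1 X216.701 Y170.632 F2934
G1 X216.701 Y96.239
G1 X129.252 Y96.239
G1 X129.252 Y170.632
M5
G00 X125.704 Y145.947
M3 S295
G1 X248.253 Y145.947 F2934
G1 X248.253 Y134.814
G1 X125.704 Y134.814
G1 X125.704 Y145.947
M5
G00 X63.511 Y83.725
M3 S295
G1 X179.909 Y59.852 F2934
G1 X250.414 Y72.346
M5
G00 X0.000 Y0.000

viewBox `0 0 289.827 187.176` with mm width/height → 1 unit = 1 mm. Flip: y_m = 187.176 − y_svg.

**Shape 1** — `<rect>` rectangle, stroke `#ff0000` → engrave (S295, F2934). Machine vertices: (72.938,174.107) → (98.914,174.107) → (98.914,133.174) → (72.938,133.174) → (72.938,174.107). Closed: final G1 returns to the first vertex.

**Shape 2** — `<path>` cubic bezier, stroke `#ff0000` → engrave (S295, F2934). Control points (SVG): P0=(238.342,31.158), P1=(263.420,52.248), P2=(18.737,47.784), P3=(20.722,51.408); sampled at t=k/4. Machine vertices: (238.342,156.018) → (214.640,144.466) → (138.192,139.343) → (57.414,137.495) → (20.722,135.768). Open path.

**Shape 3** — `<rect>` rectangle, stroke `#ff0000` → engrave (S295, F2934). Machine vertices: (46.711,103.220) → (171.206,103.220) → (171.206,27.223) → (46.711,27.223) → (46.711,103.220). Closed: final G1 returns to the first vertex.

**Shape 4** — `<path>` rectangle, stroke `#ff0000` → engrave (S295, F2934). Machine vertices: (129.252,170.632) → (216.701,170.632) → (216.701,96.239) → (129.252,96.239) → (129.252,170.632). Closed: final G1 returns to the first vertex.

**Shape 5** — `<path>` rectangle, stroke `#ff0000` → engrave (S295, F2934). Machine vertices: (125.704,145.947) → (248.253,145.947) → (248.253,134.814) → (125.704,134.814) → (125.704,145.947). Closed: final G1 returns to the first vertex.

**Shape 6** — `<polyline>` open polyline, stroke `#ff0000` → engrave (S295, F2934). Machine vertices: (63.511,83.725) → (179.909,59.852) → (250.414,72.346). Open path.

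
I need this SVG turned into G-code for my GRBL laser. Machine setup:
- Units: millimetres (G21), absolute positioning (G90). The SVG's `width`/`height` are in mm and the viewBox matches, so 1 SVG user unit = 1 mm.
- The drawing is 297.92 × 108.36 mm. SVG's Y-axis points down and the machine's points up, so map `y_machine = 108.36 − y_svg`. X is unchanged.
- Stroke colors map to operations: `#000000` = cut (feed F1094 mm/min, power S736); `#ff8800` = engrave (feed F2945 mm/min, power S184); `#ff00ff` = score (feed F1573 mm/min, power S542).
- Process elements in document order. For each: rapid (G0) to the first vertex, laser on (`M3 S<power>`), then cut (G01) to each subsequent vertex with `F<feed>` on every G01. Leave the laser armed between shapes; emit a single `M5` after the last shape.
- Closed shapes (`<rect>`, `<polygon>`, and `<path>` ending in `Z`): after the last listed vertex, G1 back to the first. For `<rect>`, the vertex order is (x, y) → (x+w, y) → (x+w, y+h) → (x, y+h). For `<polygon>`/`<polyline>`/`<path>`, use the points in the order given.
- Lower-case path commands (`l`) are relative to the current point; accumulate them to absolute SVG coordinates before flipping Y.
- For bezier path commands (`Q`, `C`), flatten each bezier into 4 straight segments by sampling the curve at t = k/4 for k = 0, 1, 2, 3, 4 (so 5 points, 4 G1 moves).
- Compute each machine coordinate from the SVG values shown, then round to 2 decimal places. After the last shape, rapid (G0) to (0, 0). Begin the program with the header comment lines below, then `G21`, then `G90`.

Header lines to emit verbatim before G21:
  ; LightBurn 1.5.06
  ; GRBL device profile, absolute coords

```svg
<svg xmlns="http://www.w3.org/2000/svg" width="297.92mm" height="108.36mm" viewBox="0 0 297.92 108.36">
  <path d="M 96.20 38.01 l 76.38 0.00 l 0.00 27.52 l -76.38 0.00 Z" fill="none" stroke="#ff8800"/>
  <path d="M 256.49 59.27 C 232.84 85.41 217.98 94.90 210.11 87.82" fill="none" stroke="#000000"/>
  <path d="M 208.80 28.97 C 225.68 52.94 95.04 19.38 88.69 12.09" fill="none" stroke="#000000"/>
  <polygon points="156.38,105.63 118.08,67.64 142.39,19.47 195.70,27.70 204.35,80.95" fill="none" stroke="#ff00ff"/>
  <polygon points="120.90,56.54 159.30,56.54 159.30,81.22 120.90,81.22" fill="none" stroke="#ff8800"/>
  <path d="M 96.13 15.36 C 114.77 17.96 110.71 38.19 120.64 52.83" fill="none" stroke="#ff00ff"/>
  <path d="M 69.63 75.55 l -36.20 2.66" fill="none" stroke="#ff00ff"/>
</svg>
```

; LightBurn 1.5.06
; GRBL device profile, absolute coords
G21
G90
G0 X96.20 Y70.35
M3 S184
G01 X172.58 Y70.35 F2945
G01 X172.58 Y42.83 F2945
G01 X96.20 Y42.83 F2945
G01 X96.20 Y70.35 F2945
G0 X256.49 Y49.09
M3 S736
G01 X240.37 Y32.61 F1094
G01 X227.38 Y22.36 F1094
G01 X217.35 Y18.34 F1094
G01 X210.11 Y20.54 F1094
G0 X208.80 Y79.39
M3 S736
G01 X198.05 Y70.89 F1094
G01 X157.46 Y76.11 F1094
G01 X112.51 Y87.19 F1094
G01 X88.69 Y96.27 F1094
G0 X156.38 Y2.73
M3 S542
G01 X118.08 Y40.72 F1573
G01 X142.39 Y88.89 F1573
G01 X195.70 Y80.66 F1573
G01 X204.35 Y27.41 F1573
G01 X156.38 Y2.73 F1573
G0 X120.90 Y51.82
M3 S184
G01 X159.30 Y51.82 F2945
G01 X159.30 Y27.14 F2945
G01 X120.90 Y27.14 F2945
G01 X120.90 Y51.82 F2945
G0 X96.13 Y93.00
M3 S542
G01 X106.43 Y88.11 F1573
G01 X111.65 Y78.78 F1573
G01 X115.24 Y67.20 F1573
G01 X120.64 Y55.53 F1573
G0 X69.63 Y32.81
M3 S542
G01 X33.43 Y30.15 F1573
M5
G0 X0.00 Y0.00

viewBox `0 0 297.92 108.36` with mm width/height → 1 unit = 1 mm. Flip: y_m = 108.36 − y_svg.

**Shape 1** — `<path>` rectangle, stroke `#ff8800` → engrave (S184, F2945). Machine vertices: (96.20,70.35) → (172.58,70.35) → (172.58,42.83) → (96.20,42.83) → (96.20,70.35). Closed: final G1 returns to the first vertex.

**Shape 2** — `<path>` cubic bezier, stroke `#000000` → cut (S736, F1094). Control points (SVG): P0=(256.49,59.27), P1=(232.84,85.41), P2=(217.98,94.90), P3=(210.11,87.82); sampled at t=k/4. Machine vertices: (256.49,49.09) → (240.37,32.61) → (227.38,22.36) → (217.35,18.34) → (210.11,20.54). Open path.

**Shape 3** — `<path>` cubic bezier, stroke `#000000` → cut (S736, F1094). Control points (SVG): P0=(208.80,28.97), P1=(225.68,52.94), P2=(95.04,19.38), P3=(88.69,12.09); sampled at t=k/4. Machine vertices: (208.80,79.39) → (198.05,70.89) → (157.46,76.11) → (112.51,87.19) → (88.69,96.27). Open path.

**Shape 4** — `<polygon>` regular polygon, stroke `#ff00ff` → score (S542, F1573). Machine vertices: (156.38,2.73) → (118.08,40.72) → (142.39,88.89) → (195.70,80.66) → (204.35,27.41) → (156.38,2.73). Closed: final G1 returns to the first vertex.

**Shape 5** — `<polygon>` rectangle, stroke `#ff8800` → engrave (S184, F2945). Machine vertices: (120.90,51.82) → (159.30,51.82) → (159.30,27.14) → (120.90,27.14) → (120.90,51.82). Closed: final G1 returns to the first vertex.

**Shape 6** — `<path>` cubic bezier, stroke `#ff00ff` → score (S542, F1573). Control points (SVG): P0=(96.13,15.36), P1=(114.77,17.96), P2=(110.71,38.19), P3=(120.64,52.83); sampled at t=k/4. Machine vertices: (96.13,93.00) → (106.43,88.11) → (111.65,78.78) → (115.24,67.20) → (120.64,55.53). Open path.

**Shape 7** — `<path>` line segment, stroke `#ff00ff` → score (S542, F1573). Machine vertices: (69.63,32.81) → (33.43,30.15). Open path.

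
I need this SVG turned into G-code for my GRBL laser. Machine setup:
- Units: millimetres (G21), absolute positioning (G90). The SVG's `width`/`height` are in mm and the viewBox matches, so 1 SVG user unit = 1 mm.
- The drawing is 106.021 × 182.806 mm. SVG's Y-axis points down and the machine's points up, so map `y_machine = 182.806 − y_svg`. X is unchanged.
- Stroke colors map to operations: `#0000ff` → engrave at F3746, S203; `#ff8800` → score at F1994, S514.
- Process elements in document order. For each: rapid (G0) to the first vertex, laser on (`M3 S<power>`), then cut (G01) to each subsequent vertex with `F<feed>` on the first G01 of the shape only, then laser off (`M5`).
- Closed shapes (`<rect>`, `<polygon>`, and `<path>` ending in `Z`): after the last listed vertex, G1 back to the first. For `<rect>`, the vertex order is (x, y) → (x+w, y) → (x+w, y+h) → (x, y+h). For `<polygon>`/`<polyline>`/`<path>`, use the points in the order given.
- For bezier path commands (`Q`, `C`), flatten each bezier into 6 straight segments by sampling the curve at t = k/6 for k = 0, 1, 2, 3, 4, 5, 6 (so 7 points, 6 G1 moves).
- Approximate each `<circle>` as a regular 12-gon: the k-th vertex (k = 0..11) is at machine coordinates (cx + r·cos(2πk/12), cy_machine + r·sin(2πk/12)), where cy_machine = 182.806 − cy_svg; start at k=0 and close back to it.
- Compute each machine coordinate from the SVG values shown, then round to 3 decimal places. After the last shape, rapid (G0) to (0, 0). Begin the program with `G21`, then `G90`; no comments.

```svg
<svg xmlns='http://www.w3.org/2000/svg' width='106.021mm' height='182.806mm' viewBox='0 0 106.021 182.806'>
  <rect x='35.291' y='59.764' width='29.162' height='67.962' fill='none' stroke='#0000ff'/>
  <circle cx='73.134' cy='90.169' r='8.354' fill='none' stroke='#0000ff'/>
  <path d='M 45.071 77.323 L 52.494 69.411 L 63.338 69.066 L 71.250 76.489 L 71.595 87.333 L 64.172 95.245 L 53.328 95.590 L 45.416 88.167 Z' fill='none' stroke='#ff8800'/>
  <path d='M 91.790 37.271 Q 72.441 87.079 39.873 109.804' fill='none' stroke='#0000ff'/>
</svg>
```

G21
G90
G0 X35.291 Y123.042
M3 S203
G01 X64.453 Y123.042 F3746
G01 X64.453 Y55.080
G01 X35.291 Y55.080
G01 X35.291 Y123.042
M5
G0 X81.488 Y92.637
M3 S203
G01 X80.369 Y96.814 F3746
G01 X77.311 Y99.872
G01 X73.134 Y100.991
G01 X68.957 Y99.872
G01 X65.899 Y96.814
G01 X64.780 Y92.637
G01 X65.899 Y88.460
G01 X68.957 Y85.402
G01 X73.134 Y84.283
G01 X77.311 Y85.402
G01 X80.369 Y88.460
G01 X81.488 Y92.637
M5
G0 X45.071 Y105.483
M3 S514
G01 X52.494 Y113.395 F1994
G01 X63.338 Y113.740
G01 X71.250 Y106.317
G01 X71.595 Y95.473
G01 X64.172 Y87.561
G01 X53.328 Y87.216
G01 X45.416 Y94.639
G01 X45.071 Y105.483
M5
G0 X91.790 Y145.535
M3 S203
G01 X84.973 Y129.685 F3746
G01 X77.422 Y115.339
G01 X69.136 Y102.498
G01 X60.116 Y91.161
G01 X50.362 Y81.329
G01 X39.873 Y73.002
M5
G0 X0.000 Y0.000

viewBox `0 0 106.021 182.806` with mm width/height → 1 unit = 1 mm. Flip: y_m = 182.806 − y_svg.

**Shape 1** — `<rect>` rectangle, stroke `#0000ff` → engrave (S203, F3746). Machine vertices: (35.291,123.042) → (64.453,123.042) → (64.453,55.080) → (35.291,55.080) → (35.291,123.042). Closed: final G1 returns to the first vertex.

**Shape 2** — `<circle>` circle, stroke `#0000ff` → engrave (S203, F3746). Machine vertices: (81.488,92.637) → (80.369,96.814) → (77.311,99.872) → (73.134,100.991) → (68.957,99.872) → (65.899,96.814) → (64.780,92.637) → (65.899,88.460) → (68.957,85.402) → (73.134,84.283) → (77.311,85.402) → (80.369,88.460) → (81.488,92.637). Closed: final G1 returns to the first vertex.

**Shape 3** — `<path>` regular polygon, stroke `#ff8800` → score (S514, F1994). Machine vertices: (45.071,105.483) → (52.494,113.395) → (63.338,113.740) → (71.250,106.317) → (71.595,95.473) → (64.172,87.561) → (53.328,87.216) → (45.416,94.639) → (45.071,105.483). Closed: final G1 returns to the first vertex.

**Shape 4** — `<path>` quadratic bezier, stroke `#0000ff` → engrave (S203, F3746). Control points (SVG): P0=(91.790,37.271), P1=(72.441,87.079), P2=(39.873,109.804); sampled at t=k/6. Machine vertices: (91.790,145.535) → (84.973,129.685) → (77.422,115.339) → (69.136,102.498) → (60.116,91.161) → (50.362,81.329) → (39.873,73.002). Open path.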